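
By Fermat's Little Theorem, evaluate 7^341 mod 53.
By Fermat: 7^{52} ≡ 1 (mod 53). 341 ≡ 29 (mod 52). So 7^{341} ≡ 7^{29} ≡ 25 (mod 53)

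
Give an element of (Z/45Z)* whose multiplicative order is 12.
2 has order 12 mod 45 since 2^{12} ≡ 1 (mod 45) and no smaller power works.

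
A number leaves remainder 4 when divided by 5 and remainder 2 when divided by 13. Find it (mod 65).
M = 5 × 13 = 65. M₁ = 13, y₁ ≡ 2 (mod 5). M₂ = 5, y₂ ≡ 8 (mod 13). z = 4×13×2 + 2×5×8 ≡ 54 (mod 65)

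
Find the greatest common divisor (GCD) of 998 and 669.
1

Using the Euclidean algorithm:
998 = 1 × 669 + 329
669 = 2 × 329 + 11
329 = 29 × 11 + 10
11 = 1 × 10 + 1
10 = 10 × 1 + 0

GCD(998, 669) = 1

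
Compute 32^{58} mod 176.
144

Using successive squaring:
Binary expansion of 58: 111010
Powers of 32 mod 176 (each is the square of the previous):
  32^1 ≡ 32 (mod 176)
  32^2 ≡ 32² = 1024 ≡ 144 (mod 176)
  32^4 ≡ 144² = 20736 ≡ 144 (mod 176)
  32^8 ≡ 144² = 20736 ≡ 144 (mod 176)
  32^16 ≡ 144² = 20736 ≡ 144 (mod 176)
  32^32 ≡ 144² = 20736 ≡ 144 (mod 176)
58 = 32 + 16 + 8 + 2, so 32^58 = 32^32 × 32^16 × 32^8 × 32^2 ≡ 144 × 144 × 144 × 144 (mod 176)
Multiplying step by step:
  144 × 144 = 20736 ≡ 144 (mod 176)
  144 × 144 = 20736 ≡ 144 (mod 176)
  144 × 144 = 20736 ≡ 144 (mod 176)
Result: 32^58 ≡ 144 (mod 176)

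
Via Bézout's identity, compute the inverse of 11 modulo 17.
Extended GCD: 11(-3) + 17(2) = 1. So 11^(-1) ≡ 14 ≡ 14 (mod 17). Verify: 11 × 14 = 154 ≡ 1 (mod 17)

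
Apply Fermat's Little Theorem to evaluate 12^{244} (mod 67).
35

By Fermat's Little Theorem, a^(p-1) ≡ 1 (mod p) for prime p and gcd(a, p) = 1
Here p = 67, so 12^66 ≡ 1 (mod 67)
We can reduce the exponent: 244 mod 66 = 46
So 12^244 ≡ 12^46 (mod 67)
Computing: 12^46 mod 67 = 35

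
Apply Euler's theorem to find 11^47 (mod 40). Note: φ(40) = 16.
By Euler: 11^{16} ≡ 1 (mod 40) since gcd(11, 40) = 1. 47 = 2×16 + 15. So 11^{47} ≡ 11^{15} ≡ 11 (mod 40)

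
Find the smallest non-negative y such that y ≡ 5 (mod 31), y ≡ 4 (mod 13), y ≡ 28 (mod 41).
5399

Using the Chinese Remainder Theorem:
M = product of moduli = 16523
For equation 1: M_1 = 533, 533 ≡ 6 (mod 31), inverse of 533 mod 31 is 26 (check: 6 × 26 = 156 ≡ 1 (mod 31))
For equation 2: M_2 = 1271, 1271 ≡ 10 (mod 13), inverse of 1271 mod 13 is 4 (check: 10 × 4 = 40 ≡ 1 (mod 13))
For equation 3: M_3 = 403, 403 ≡ 34 (mod 41), inverse of 403 mod 41 is 35 (check: 34 × 35 = 1190 ≡ 1 (mod 41))
Combine: y ≡ Σ r_i×M_i×(M_i⁻¹ mod m_i) = 5×533×26 + 4×1271×4 + 28×403×35 = 69290 + 20336 + 394940 = 484566
484566 mod 16523 = 5399
y ≡ 5399 (mod 16523)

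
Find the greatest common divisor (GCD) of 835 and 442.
1

Using the Euclidean algorithm:
835 = 1 × 442 + 393
442 = 1 × 393 + 49
393 = 8 × 49 + 1
49 = 49 × 1 + 0

GCD(835, 442) = 1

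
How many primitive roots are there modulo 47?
22

The number of primitive roots modulo p is φ(p-1) = φ(46)
φ(46) = 22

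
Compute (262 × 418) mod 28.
8

(262 × 418) = 109516
109516 mod 28 = 8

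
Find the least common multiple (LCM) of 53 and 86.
4558

First find GCD(53, 86) using the Euclidean algorithm:
53 = 0 × 86 + 53
86 = 1 × 53 + 33
53 = 1 × 33 + 20
33 = 1 × 20 + 13
20 = 1 × 13 + 7
13 = 1 × 7 + 6
7 = 1 × 6 + 1
6 = 6 × 1 + 0
GCD(53, 86) = 1

LCM formula: LCM(a, b) = (a × b) / GCD(a, b)
LCM(53, 86) = (53 × 86) / 1
LCM(53, 86) = 4558 / 1
LCM(53, 86) = 4558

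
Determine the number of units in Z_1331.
1210

Prime factorization: 1331 = 11^3
Using the formula φ(n) = n × Π(1 - 1/p) for each prime factor p:
φ(1331) = 1331 × (1 - 1/11)
φ(1331) = 1210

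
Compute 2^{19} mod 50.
38

Using successive squaring:
Binary expansion of 19: 10011
Powers of 2 mod 50 (each is the square of the previous):
  2^1 ≡ 2 (mod 50)
  2^2 ≡ 2² = 4 ≡ 4 (mod 50)
  2^4 ≡ 4² = 16 ≡ 16 (mod 50)
  2^8 ≡ 16² = 256 ≡ 6 (mod 50)
  2^16 ≡ 6² = 36 ≡ 36 (mod 50)
19 = 16 + 2 + 1, so 2^19 = 2^16 × 2^2 × 2^1 ≡ 36 × 4 × 2 (mod 50)
Multiplying step by step:
  36 × 4 = 144 ≡ 44 (mod 50)
  44 × 2 = 88 ≡ 38 (mod 50)
Result: 2^19 ≡ 38 (mod 50)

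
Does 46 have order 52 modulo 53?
p - 1 = 52 has prime divisors 2, 13. Check 46^(52/q) mod 53 for each: 46^(52/2) = 46^26 ≡ 1, 46^(52/13) = 46^4 ≡ 16 (mod 53). Since 46^26 ≡ 1 (mod 53), the order of 46 divides 26 (in fact the order is 13) ≠ 52, so it is not a primitive root.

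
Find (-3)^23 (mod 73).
Using repeated squaring. (-3) ≡ 70 (mod 73). 23 = 16 + 4 + 2 + 1 (binary 10111). Repeated squaring mod 73: 70^1 ≡ 70; 70^2 ≡ 70² = 4900 ≡ 9; 70^4 ≡ 9² = 81 ≡ 8; 70^8 ≡ 8² = 64 ≡ 64; 70^16 ≡ 64² = 4096 ≡ 8. Multiply: (-3)^23 ≡ 70^16 × 70^4 × 70^2 × 70^1 ≡ 8 × 8 × 9 × 70 (mod 73): 8 × 8 = 64 ≡ 64; 64 × 9 = 576 ≡ 65; 65 × 70 = 4550 ≡ 24. So (-3)^23 ≡ 24 (mod 73).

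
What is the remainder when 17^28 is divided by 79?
Using repeated squaring. 28 = 16 + 8 + 4 (binary 11100). Repeated squaring mod 79: 17^1 ≡ 17; 17^2 ≡ 17² = 289 ≡ 52; 17^4 ≡ 52² = 2704 ≡ 18; 17^8 ≡ 18² = 324 ≡ 8; 17^16 ≡ 8² = 64 ≡ 64. Multiply: 17^28 = 17^16 × 17^8 × 17^4 ≡ 64 × 8 × 18 (mod 79): 64 × 8 = 512 ≡ 38; 38 × 18 = 684 ≡ 52. So 17^28 ≡ 52 (mod 79).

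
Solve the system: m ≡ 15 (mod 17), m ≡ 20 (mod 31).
M = 17 × 31 = 527. M₁ = 31, y₁ ≡ 11 (mod 17). M₂ = 17, y₂ ≡ 11 (mod 31). m = 15×31×11 + 20×17×11 ≡ 423 (mod 527)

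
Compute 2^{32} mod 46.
12

Using successive squaring:
Binary expansion of 32: 100000
Powers of 2 mod 46 (each is the square of the previous):
  2^1 ≡ 2 (mod 46)
  2^2 ≡ 2² = 4 ≡ 4 (mod 46)
  2^4 ≡ 4² = 16 ≡ 16 (mod 46)
  2^8 ≡ 16² = 256 ≡ 26 (mod 46)
  2^16 ≡ 26² = 676 ≡ 32 (mod 46)
  2^32 ≡ 32² = 1024 ≡ 12 (mod 46)
32 is a power of 2, so 2^32 is the last square: ≡ 12 (mod 46)
Result: 2^32 ≡ 12 (mod 46)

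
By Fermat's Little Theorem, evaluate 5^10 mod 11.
By Fermat's Little Theorem, 5^{10} ≡ 1 (mod 11) since 11 is prime and gcd(5, 11) = 1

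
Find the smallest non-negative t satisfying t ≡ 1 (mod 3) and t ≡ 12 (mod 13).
M = 3 × 13 = 39. M₁ = 13, y₁ ≡ 1 (mod 3). M₂ = 3, y₂ ≡ 9 (mod 13). t = 1×13×1 + 12×3×9 ≡ 25 (mod 39)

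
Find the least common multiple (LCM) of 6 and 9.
18

First find GCD(6, 9) using the Euclidean algorithm:
6 = 0 × 9 + 6
9 = 1 × 6 + 3
6 = 2 × 3 + 0
GCD(6, 9) = 3

LCM formula: LCM(a, b) = (a × b) / GCD(a, b)
LCM(6, 9) = (6 × 9) / 3
LCM(6, 9) = 54 / 3
LCM(6, 9) = 18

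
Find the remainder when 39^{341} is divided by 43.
By Fermat: 39^{42} ≡ 1 (mod 43). 341 = 8×42 + 5. So 39^{341} ≡ 39^{5} ≡ 8 (mod 43)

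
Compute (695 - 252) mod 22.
3

(695 - 252) = 443
443 mod 22 = 3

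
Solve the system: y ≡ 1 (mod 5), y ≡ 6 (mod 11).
M = 5 × 11 = 55. M₁ = 11, y₁ ≡ 1 (mod 5). M₂ = 5, y₂ ≡ 9 (mod 11). y = 1×11×1 + 6×5×9 ≡ 6 (mod 55)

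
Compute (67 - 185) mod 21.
8

(67 - 185) = -118
-118 mod 21 = 8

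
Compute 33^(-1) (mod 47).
33^(-1) ≡ 10 (mod 47). Verification: 33 × 10 = 330 ≡ 1 (mod 47)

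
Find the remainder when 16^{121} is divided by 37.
By Fermat: 16^{36} ≡ 1 (mod 37). 121 = 3×36 + 13. So 16^{121} ≡ 16^{13} ≡ 9 (mod 37)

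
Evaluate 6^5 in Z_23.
5 = 4 + 1 (binary 101). Repeated squaring mod 23: 6^1 ≡ 6; 6^2 ≡ 6² = 36 ≡ 13; 6^4 ≡ 13² = 169 ≡ 8. Multiply: 6^5 = 6^4 × 6^1 ≡ 8 × 6 (mod 23): 8 × 6 = 48 ≡ 2. So 6^5 ≡ 2 (mod 23).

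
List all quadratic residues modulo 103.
QRs mod 103: {1, 2, 4, 7, 8, 9, 13, 14, 15, 16, 17, 18, 19, 23, 25, 26, 28, 29, 30, 32, 33, 34, 36, 38, 41, 46, 49, 50, 52, 55, 56, 58, 59, 60, 61, 63, 64, 66, 68, 72, 76, 79, 81, 82, 83, 91, 92, 93, 97, 98, 100}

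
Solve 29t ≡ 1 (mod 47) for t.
13

Using Extended Euclidean Algorithm:
gcd(29, 47) = 1
Bezout coefficients: 29 × 13 + 47 × -8 = 1
So 29 × 13 ≡ 1 (mod 47)
The inverse is 13 mod 47 = 13
Verification: 29 × 13 = 377 = 8 × 47 + 1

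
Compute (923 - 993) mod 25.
5

(923 - 993) = -70
-70 mod 25 = 5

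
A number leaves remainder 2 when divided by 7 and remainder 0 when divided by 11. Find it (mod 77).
M = 7 × 11 = 77. M₁ = 11, y₁ ≡ 2 (mod 7). M₂ = 7, y₂ ≡ 8 (mod 11). n = 2×11×2 + 0×7×8 ≡ 44 (mod 77)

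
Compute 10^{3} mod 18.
10

Using successive squaring:
Binary expansion of 3: 11
Powers of 10 mod 18 (each is the square of the previous):
  10^1 ≡ 10 (mod 18)
  10^2 ≡ 10² = 100 ≡ 10 (mod 18)
3 = 2 + 1, so 10^3 = 10^2 × 10^1 ≡ 10 × 10 (mod 18)
Multiplying step by step:
  10 × 10 = 100 ≡ 10 (mod 18)
Result: 10^3 ≡ 10 (mod 18)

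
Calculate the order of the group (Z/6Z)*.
2

Prime factorization: 6 = 2 × 3
Using the formula φ(n) = n × Π(1 - 1/p) for each prime factor p:
φ(6) = 6 × (1 - 1/2) × (1 - 1/3)
φ(6) = 2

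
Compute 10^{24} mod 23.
8

Using successive squaring:
Binary expansion of 24: 11000
Powers of 10 mod 23 (each is the square of the previous):
  10^1 ≡ 10 (mod 23)
  10^2 ≡ 10² = 100 ≡ 8 (mod 23)
  10^4 ≡ 8² = 64 ≡ 18 (mod 23)
  10^8 ≡ 18² = 324 ≡ 2 (mod 23)
  10^16 ≡ 2² = 4 ≡ 4 (mod 23)
24 = 16 + 8, so 10^24 = 10^16 × 10^8 ≡ 4 × 2 (mod 23)
Multiplying step by step:
  4 × 2 = 8 ≡ 8 (mod 23)
Result: 10^24 ≡ 8 (mod 23)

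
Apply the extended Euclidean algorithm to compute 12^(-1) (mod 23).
Extended GCD: 12(2) + 23(-1) = 1. So 12^(-1) ≡ 2 ≡ 2 (mod 23). Verify: 12 × 2 = 24 ≡ 1 (mod 23)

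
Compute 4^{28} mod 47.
37

Using successive squaring:
Binary expansion of 28: 11100
Powers of 4 mod 47 (each is the square of the previous):
  4^1 ≡ 4 (mod 47)
  4^2 ≡ 4² = 16 ≡ 16 (mod 47)
  4^4 ≡ 16² = 256 ≡ 21 (mod 47)
  4^8 ≡ 21² = 441 ≡ 18 (mod 47)
  4^16 ≡ 18² = 324 ≡ 42 (mod 47)
28 = 16 + 8 + 4, so 4^28 = 4^16 × 4^8 × 4^4 ≡ 42 × 18 × 21 (mod 47)
Multiplying step by step:
  42 × 18 = 756 ≡ 4 (mod 47)
  4 × 21 = 84 ≡ 37 (mod 47)
Result: 4^28 ≡ 37 (mod 47)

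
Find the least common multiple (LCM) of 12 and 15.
60

First find GCD(12, 15) using the Euclidean algorithm:
12 = 0 × 15 + 12
15 = 1 × 12 + 3
12 = 4 × 3 + 0
GCD(12, 15) = 3

LCM formula: LCM(a, b) = (a × b) / GCD(a, b)
LCM(12, 15) = (12 × 15) / 3
LCM(12, 15) = 180 / 3
LCM(12, 15) = 60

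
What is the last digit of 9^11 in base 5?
Using Fermat: 9^{4} ≡ 1 (mod 5). 11 ≡ 3 (mod 4). So 9^{11} ≡ 9^{3} ≡ 4 (mod 5)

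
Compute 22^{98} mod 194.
96

Using successive squaring:
Binary expansion of 98: 1100010
Powers of 22 mod 194 (each is the square of the previous):
  22^1 ≡ 22 (mod 194)
  22^2 ≡ 22² = 484 ≡ 96 (mod 194)
  22^4 ≡ 96² = 9216 ≡ 98 (mod 194)
  22^8 ≡ 98² = 9604 ≡ 98 (mod 194)
  22^16 ≡ 98² = 9604 ≡ 98 (mod 194)
  22^32 ≡ 98² = 9604 ≡ 98 (mod 194)
  22^64 ≡ 98² = 9604 ≡ 98 (mod 194)
98 = 64 + 32 + 2, so 22^98 = 22^64 × 22^32 × 22^2 ≡ 98 × 98 × 96 (mod 194)
Multiplying step by step:
  98 × 98 = 9604 ≡ 98 (mod 194)
  98 × 96 = 9408 ≡ 96 (mod 194)
Result: 22^98 ≡ 96 (mod 194)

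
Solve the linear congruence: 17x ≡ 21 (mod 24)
21

Since gcd(17, 24) = 1 divides 21, a solution exists.
Multiply both sides by the inverse of 17 mod 24:
  17^(-1) mod 24 = 17
  x ≡ 17 × 21 ≡ 357 ≡ 21 (mod 24)
Verification: 17 × 21 = 357 = 14 × 24 + 21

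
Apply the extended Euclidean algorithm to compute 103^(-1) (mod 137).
Extended GCD: 103(4) + 137(-3) = 1. So 103^(-1) ≡ 4 ≡ 4 (mod 137). Verify: 103 × 4 = 412 ≡ 1 (mod 137)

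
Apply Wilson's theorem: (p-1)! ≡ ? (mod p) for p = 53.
By Wilson's theorem, (52)! ≡ -1 ≡ 52 (mod 53)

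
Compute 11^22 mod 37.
Using repeated squaring. 22 = 16 + 4 + 2 (binary 10110). Repeated squaring mod 37: 11^1 ≡ 11; 11^2 ≡ 11² = 121 ≡ 10; 11^4 ≡ 10² = 100 ≡ 26; 11^8 ≡ 26² = 676 ≡ 10; 11^16 ≡ 10² = 100 ≡ 26. Multiply: 11^22 = 11^16 × 11^4 × 11^2 ≡ 26 × 26 × 10 (mod 37): 26 × 26 = 676 ≡ 10; 10 × 10 = 100 ≡ 26. So 11^22 ≡ 26 (mod 37).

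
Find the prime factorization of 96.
2^5 × 3

Divide by primes starting from smallest:
96 ÷ 2 = 48
48 ÷ 2 = 24
24 ÷ 2 = 12
12 ÷ 2 = 6
6 ÷ 2 = 3
3 ÷ 3 = 1

96 = 2^5 × 3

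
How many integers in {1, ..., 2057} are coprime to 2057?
1760

Prime factorization: 2057 = 11^2 × 17
Using the formula φ(n) = n × Π(1 - 1/p) for each prime factor p:
φ(2057) = 2057 × (1 - 1/11) × (1 - 1/17)
φ(2057) = 1760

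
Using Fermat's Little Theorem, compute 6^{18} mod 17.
2

By Fermat's Little Theorem, a^(p-1) ≡ 1 (mod p) for prime p and gcd(a, p) = 1
Here p = 17, so 6^16 ≡ 1 (mod 17)
We can reduce the exponent: 18 mod 16 = 2
So 6^18 ≡ 6^2 (mod 17)
Computing: 6^2 mod 17 = 2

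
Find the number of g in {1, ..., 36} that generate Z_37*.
Number of primitive roots mod 37 = φ(36) = 12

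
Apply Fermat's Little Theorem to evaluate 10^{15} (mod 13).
12

By Fermat's Little Theorem, a^(p-1) ≡ 1 (mod p) for prime p and gcd(a, p) = 1
Here p = 13, so 10^12 ≡ 1 (mod 13)
We can reduce the exponent: 15 mod 12 = 3
So 10^15 ≡ 10^3 (mod 13)
Computing: 10^3 mod 13 = 12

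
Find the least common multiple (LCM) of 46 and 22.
506

First find GCD(46, 22) using the Euclidean algorithm:
46 = 2 × 22 + 2
22 = 11 × 2 + 0
GCD(46, 22) = 2

LCM formula: LCM(a, b) = (a × b) / GCD(a, b)
LCM(46, 22) = (46 × 22) / 2
LCM(46, 22) = 1012 / 2
LCM(46, 22) = 506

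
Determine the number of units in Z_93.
60

Prime factorization: 93 = 3 × 31
Using the formula φ(n) = n × Π(1 - 1/p) for each prime factor p:
φ(93) = 93 × (1 - 1/3) × (1 - 1/31)
φ(93) = 60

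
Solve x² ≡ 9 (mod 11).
The square roots of 9 mod 11 are 3 and 8. Verify: 3² = 9 ≡ 9 (mod 11)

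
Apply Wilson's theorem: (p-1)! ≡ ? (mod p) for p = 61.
By Wilson's theorem, (60)! ≡ -1 ≡ 60 (mod 61)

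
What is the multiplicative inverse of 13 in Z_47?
29

Using Extended Euclidean Algorithm:
gcd(13, 47) = 1
Bezout coefficients: 13 × -18 + 47 × 5 = 1
So 13 × -18 ≡ 1 (mod 47)
The inverse is -18 mod 47 = 29
Verification: 13 × 29 = 377 = 8 × 47 + 1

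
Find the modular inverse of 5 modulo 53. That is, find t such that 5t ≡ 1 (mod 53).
32

Using Extended Euclidean Algorithm:
gcd(5, 53) = 1
Bezout coefficients: 5 × -21 + 53 × 2 = 1
So 5 × -21 ≡ 1 (mod 53)
The inverse is -21 mod 53 = 32
Verification: 5 × 32 = 160 = 3 × 53 + 1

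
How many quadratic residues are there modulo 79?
For prime 79, there are (p-1)/2 = (79-1)/2 = 39 quadratic residues (excluding 0).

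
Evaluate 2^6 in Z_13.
6 = 4 + 2 (binary 110). Repeated squaring mod 13: 2^1 ≡ 2; 2^2 ≡ 2² = 4 ≡ 4; 2^4 ≡ 4² = 16 ≡ 3. Multiply: 2^6 = 2^4 × 2^2 ≡ 3 × 4 (mod 13): 3 × 4 = 12 ≡ 12. So 2^6 ≡ 12 (mod 13).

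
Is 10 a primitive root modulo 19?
Yes

To verify, check if 10^(18/q) ≢ 1 (mod 19) for each prime divisor q of 18
Divisors of 18 = 18: [1, 2, 3, 6, 9, 18]
  10^(18/2) = 10^9 ≡ 18 (mod 19)
  10^(18/3) = 10^6 ≡ 11 (mod 19)
Conclusion: 10 is a primitive root modulo 19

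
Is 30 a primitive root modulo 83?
No

To verify, check if 30^(82/q) ≢ 1 (mod 83) for each prime divisor q of 82
Divisors of 82 = 82: [1, 2, 41, 82]
  30^(82/41) = 30^2 ≡ 70 (mod 83)
  30^(82/2) = 30^41 ≡ 1 (mod 83)
Conclusion: 30 is not a primitive root modulo 83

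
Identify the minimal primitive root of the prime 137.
p - 1 = 136 has prime divisors 2, 17. h is a primitive root mod 137 iff h^(136/q) ≢ 1 (mod 137) for each such q.
h = 2: 2^68 ≡ 1, 2^8 ≡ 119 (mod 137); 2^68 ≡ 1, so not a primitive root.
h = 3: 3^68 ≡ 136, 3^8 ≡ 122 (mod 137); none is 1, so 3 has order 136 and is a primitive root.
The smallest primitive root mod 137 is g = 3.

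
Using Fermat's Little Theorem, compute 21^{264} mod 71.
18

By Fermat's Little Theorem, a^(p-1) ≡ 1 (mod p) for prime p and gcd(a, p) = 1
Here p = 71, so 21^70 ≡ 1 (mod 71)
We can reduce the exponent: 264 mod 70 = 54
So 21^264 ≡ 21^54 (mod 71)
Computing: 21^54 mod 71 = 18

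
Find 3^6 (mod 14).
6 = 4 + 2 (binary 110). Repeated squaring mod 14: 3^1 ≡ 3; 3^2 ≡ 3² = 9 ≡ 9; 3^4 ≡ 9² = 81 ≡ 11. Multiply: 3^6 = 3^4 × 3^2 ≡ 11 × 9 (mod 14): 11 × 9 = 99 ≡ 1. So 3^6 ≡ 1 (mod 14).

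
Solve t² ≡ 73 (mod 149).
The square roots of 73 mod 149 are 85 and 64. Verify: 85² = 7225 ≡ 73 (mod 149)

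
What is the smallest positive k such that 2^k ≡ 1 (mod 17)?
Powers of 2 mod 17: 2^1≡2, 2^2≡4, 2^3≡8, 2^4≡16, 2^5≡15, 2^6≡13, 2^7≡9, 2^8≡1. Order = 8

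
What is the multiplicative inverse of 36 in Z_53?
28

Using Extended Euclidean Algorithm:
gcd(36, 53) = 1
Bezout coefficients: 36 × -25 + 53 × 17 = 1
So 36 × -25 ≡ 1 (mod 53)
The inverse is -25 mod 53 = 28
Verification: 36 × 28 = 1008 = 19 × 53 + 1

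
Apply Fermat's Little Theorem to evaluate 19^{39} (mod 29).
27

By Fermat's Little Theorem, a^(p-1) ≡ 1 (mod p) for prime p and gcd(a, p) = 1
Here p = 29, so 19^28 ≡ 1 (mod 29)
We can reduce the exponent: 39 mod 28 = 11
So 19^39 ≡ 19^11 (mod 29)
Computing: 19^11 mod 29 = 27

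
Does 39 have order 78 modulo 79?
p - 1 = 78 has prime divisors 2, 3, 13. Check 39^(78/q) mod 79 for each: 39^(78/2) = 39^39 ≡ 78, 39^(78/3) = 39^26 ≡ 55, 39^(78/13) = 39^6 ≡ 21 (mod 79). None of these is 1, so 39 has order 78 = φ(79), so it is a primitive root mod 79.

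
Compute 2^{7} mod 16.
0

Using successive squaring:
Binary expansion of 7: 111
Powers of 2 mod 16 (each is the square of the previous):
  2^1 ≡ 2 (mod 16)
  2^2 ≡ 2² = 4 ≡ 4 (mod 16)
  2^4 ≡ 4² = 16 ≡ 0 (mod 16)
7 = 4 + 2 + 1, so 2^7 = 2^4 × 2^2 × 2^1 ≡ 0 × 4 × 2 (mod 16)
Multiplying step by step:
  0 × 4 = 0 ≡ 0 (mod 16)
  0 × 2 = 0 ≡ 0 (mod 16)
Result: 2^7 ≡ 0 (mod 16)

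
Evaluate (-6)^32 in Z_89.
Using repeated squaring. (-6) ≡ 83 (mod 89). 32 = 32 (binary 100000). Repeated squaring mod 89: 83^1 ≡ 83; 83^2 ≡ 83² = 6889 ≡ 36; 83^4 ≡ 36² = 1296 ≡ 50; 83^8 ≡ 50² = 2500 ≡ 8; 83^16 ≡ 8² = 64 ≡ 64; 83^32 ≡ 64² = 4096 ≡ 2. So (-6)^32 ≡ 2 (mod 89).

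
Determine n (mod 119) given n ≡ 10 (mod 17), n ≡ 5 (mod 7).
61

Using the Chinese Remainder Theorem:
M = product of moduli = 119
For equation 1: M_1 = 7, 7 ≡ 7 (mod 17), inverse of 7 mod 17 is 5 (check: 7 × 5 = 35 ≡ 1 (mod 17))
For equation 2: M_2 = 17, 17 ≡ 3 (mod 7), inverse of 17 mod 7 is 5 (check: 3 × 5 = 15 ≡ 1 (mod 7))
Combine: n ≡ Σ r_i×M_i×(M_i⁻¹ mod m_i) = 10×7×5 + 5×17×5 = 350 + 425 = 775
775 mod 119 = 61
n ≡ 61 (mod 119)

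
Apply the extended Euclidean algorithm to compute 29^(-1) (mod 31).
Extended GCD: 29(15) + 31(-14) = 1. So 29^(-1) ≡ 15 ≡ 15 (mod 31). Verify: 29 × 15 = 435 ≡ 1 (mod 31)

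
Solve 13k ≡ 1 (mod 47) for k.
13^(-1) ≡ 29 (mod 47). Verification: 13 × 29 = 377 ≡ 1 (mod 47)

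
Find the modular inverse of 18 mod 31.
18^(-1) ≡ 19 (mod 31). Verification: 18 × 19 = 342 ≡ 1 (mod 31)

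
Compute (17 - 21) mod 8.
4

(17 - 21) = -4
-4 mod 8 = 4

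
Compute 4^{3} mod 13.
12

Using successive squaring:
Binary expansion of 3: 11
Powers of 4 mod 13 (each is the square of the previous):
  4^1 ≡ 4 (mod 13)
  4^2 ≡ 4² = 16 ≡ 3 (mod 13)
3 = 2 + 1, so 4^3 = 4^2 × 4^1 ≡ 3 × 4 (mod 13)
Multiplying step by step:
  3 × 4 = 12 ≡ 12 (mod 13)
Result: 4^3 ≡ 12 (mod 13)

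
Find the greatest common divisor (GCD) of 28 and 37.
1

Using the Euclidean algorithm:
28 = 0 × 37 + 28
37 = 1 × 28 + 9
28 = 3 × 9 + 1
9 = 9 × 1 + 0

GCD(28, 37) = 1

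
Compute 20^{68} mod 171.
58

Using successive squaring:
Binary expansion of 68: 1000100
Powers of 20 mod 171 (each is the square of the previous):
  20^1 ≡ 20 (mod 171)
  20^2 ≡ 20² = 400 ≡ 58 (mod 171)
  20^4 ≡ 58² = 3364 ≡ 115 (mod 171)
  20^8 ≡ 115² = 13225 ≡ 58 (mod 171)
  20^16 ≡ 58² = 3364 ≡ 115 (mod 171)
  20^32 ≡ 115² = 13225 ≡ 58 (mod 171)
  20^64 ≡ 58² = 3364 ≡ 115 (mod 171)
68 = 64 + 4, so 20^68 = 20^64 × 20^4 ≡ 115 × 115 (mod 171)
Multiplying step by step:
  115 × 115 = 13225 ≡ 58 (mod 171)
Result: 20^68 ≡ 58 (mod 171)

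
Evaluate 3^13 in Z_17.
Using repeated squaring. 13 = 8 + 4 + 1 (binary 1101). Repeated squaring mod 17: 3^1 ≡ 3; 3^2 ≡ 3² = 9 ≡ 9; 3^4 ≡ 9² = 81 ≡ 13; 3^8 ≡ 13² = 169 ≡ 16. Multiply: 3^13 = 3^8 × 3^4 × 3^1 ≡ 16 × 13 × 3 (mod 17): 16 × 13 = 208 ≡ 4; 4 × 3 = 12 ≡ 12. So 3^13 ≡ 12 (mod 17).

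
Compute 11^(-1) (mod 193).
11^(-1) ≡ 158 (mod 193). Verification: 11 × 158 = 1738 ≡ 1 (mod 193)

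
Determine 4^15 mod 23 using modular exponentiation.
Using repeated squaring. 15 = 8 + 4 + 2 + 1 (binary 1111). Repeated squaring mod 23: 4^1 ≡ 4; 4^2 ≡ 4² = 16 ≡ 16; 4^4 ≡ 16² = 256 ≡ 3; 4^8 ≡ 3² = 9 ≡ 9. Multiply: 4^15 = 4^8 × 4^4 × 4^2 × 4^1 ≡ 9 × 3 × 16 × 4 (mod 23): 9 × 3 = 27 ≡ 4; 4 × 16 = 64 ≡ 18; 18 × 4 = 72 ≡ 3. So 4^15 ≡ 3 (mod 23).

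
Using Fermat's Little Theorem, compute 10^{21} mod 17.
6

By Fermat's Little Theorem, a^(p-1) ≡ 1 (mod p) for prime p and gcd(a, p) = 1
Here p = 17, so 10^16 ≡ 1 (mod 17)
We can reduce the exponent: 21 mod 16 = 5
So 10^21 ≡ 10^5 (mod 17)
Computing: 10^5 mod 17 = 6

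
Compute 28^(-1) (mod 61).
28^(-1) ≡ 24 (mod 61). Verification: 28 × 24 = 672 ≡ 1 (mod 61)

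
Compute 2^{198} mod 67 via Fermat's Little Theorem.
1

By Fermat's Little Theorem, a^(p-1) ≡ 1 (mod p) for prime p and gcd(a, p) = 1
Here p = 67, so 2^66 ≡ 1 (mod 67)
We can reduce the exponent: 198 mod 66 = 0
So 2^198 ≡ 2^0 (mod 67)
Computing: 2^0 mod 67 = 1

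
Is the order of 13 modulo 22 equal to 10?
Yes, ord_22(13) = 10.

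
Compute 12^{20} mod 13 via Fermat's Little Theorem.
1

By Fermat's Little Theorem, a^(p-1) ≡ 1 (mod p) for prime p and gcd(a, p) = 1
Here p = 13, so 12^12 ≡ 1 (mod 13)
We can reduce the exponent: 20 mod 12 = 8
So 12^20 ≡ 12^8 (mod 13)
Computing: 12^8 mod 13 = 1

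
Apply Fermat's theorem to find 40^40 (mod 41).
By Fermat's Little Theorem, 40^{40} ≡ 1 (mod 41) since 41 is prime and gcd(40, 41) = 1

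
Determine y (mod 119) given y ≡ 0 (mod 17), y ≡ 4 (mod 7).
102

Using the Chinese Remainder Theorem:
M = product of moduli = 119
For equation 1: M_1 = 7, 7 ≡ 7 (mod 17), inverse of 7 mod 17 is 5 (check: 7 × 5 = 35 ≡ 1 (mod 17))
For equation 2: M_2 = 17, 17 ≡ 3 (mod 7), inverse of 17 mod 7 is 5 (check: 3 × 5 = 15 ≡ 1 (mod 7))
Combine: y ≡ Σ r_i×M_i×(M_i⁻¹ mod m_i) = 0×7×5 + 4×17×5 = 0 + 340 = 340
340 mod 119 = 102
y ≡ 102 (mod 119)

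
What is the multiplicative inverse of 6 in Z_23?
4

Using Extended Euclidean Algorithm:
gcd(6, 23) = 1
Bezout coefficients: 6 × 4 + 23 × -1 = 1
So 6 × 4 ≡ 1 (mod 23)
The inverse is 4 mod 23 = 4
Verification: 6 × 4 = 24 = 1 × 23 + 1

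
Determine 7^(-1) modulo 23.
7^(-1) ≡ 10 (mod 23). Verification: 7 × 10 = 70 ≡ 1 (mod 23)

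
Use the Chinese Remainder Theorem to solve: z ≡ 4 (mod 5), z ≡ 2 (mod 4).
M = 5 × 4 = 20. M₁ = 4, y₁ ≡ 4 (mod 5). M₂ = 5, y₂ ≡ 1 (mod 4). z = 4×4×4 + 2×5×1 ≡ 14 (mod 20)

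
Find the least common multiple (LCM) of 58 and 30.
870

First find GCD(58, 30) using the Euclidean algorithm:
58 = 1 × 30 + 28
30 = 1 × 28 + 2
28 = 14 × 2 + 0
GCD(58, 30) = 2

LCM formula: LCM(a, b) = (a × b) / GCD(a, b)
LCM(58, 30) = (58 × 30) / 2
LCM(58, 30) = 1740 / 2
LCM(58, 30) = 870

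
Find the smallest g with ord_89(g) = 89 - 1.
p - 1 = 88 has prime divisors 2, 11. h is a primitive root mod 89 iff h^(88/q) ≢ 1 (mod 89) for each such q.
h = 2: 2^44 ≡ 1, 2^8 ≡ 78 (mod 89); 2^44 ≡ 1, so not a primitive root.
h = 3: 3^44 ≡ 88, 3^8 ≡ 64 (mod 89); none is 1, so 3 has order 88 and is a primitive root.
The smallest primitive root mod 89 is g = 3.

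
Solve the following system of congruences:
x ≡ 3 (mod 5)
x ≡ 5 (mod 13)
18

Using the Chinese Remainder Theorem:
M = product of moduli = 65
For equation 1: M_1 = 13, 13 ≡ 3 (mod 5), inverse of 13 mod 5 is 2 (check: 3 × 2 = 6 ≡ 1 (mod 5))
For equation 2: M_2 = 5, 5 ≡ 5 (mod 13), inverse of 5 mod 13 is 8 (check: 5 × 8 = 40 ≡ 1 (mod 13))
Combine: x ≡ Σ r_i×M_i×(M_i⁻¹ mod m_i) = 3×13×2 + 5×5×8 = 78 + 200 = 278
278 mod 65 = 18
x ≡ 18 (mod 65)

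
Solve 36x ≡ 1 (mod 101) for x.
87

Using Extended Euclidean Algorithm:
gcd(36, 101) = 1
Bezout coefficients: 36 × -14 + 101 × 5 = 1
So 36 × -14 ≡ 1 (mod 101)
The inverse is -14 mod 101 = 87
Verification: 36 × 87 = 3132 = 31 × 101 + 1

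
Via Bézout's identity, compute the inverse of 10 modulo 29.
Extended GCD: 10(3) + 29(-1) = 1. So 10^(-1) ≡ 3 ≡ 3 (mod 29). Verify: 10 × 3 = 30 ≡ 1 (mod 29)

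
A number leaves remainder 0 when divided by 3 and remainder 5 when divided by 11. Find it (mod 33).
M = 3 × 11 = 33. M₁ = 11, y₁ ≡ 2 (mod 3). M₂ = 3, y₂ ≡ 4 (mod 11). x = 0×11×2 + 5×3×4 ≡ 27 (mod 33)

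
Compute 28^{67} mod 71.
11

Using successive squaring:
Binary expansion of 67: 1000011
Powers of 28 mod 71 (each is the square of the previous):
  28^1 ≡ 28 (mod 71)
  28^2 ≡ 28² = 784 ≡ 3 (mod 71)
  28^4 ≡ 3² = 9 ≡ 9 (mod 71)
  28^8 ≡ 9² = 81 ≡ 10 (mod 71)
  28^16 ≡ 10² = 100 ≡ 29 (mod 71)
  28^32 ≡ 29² = 841 ≡ 60 (mod 71)
  28^64 ≡ 60² = 3600 ≡ 50 (mod 71)
67 = 64 + 2 + 1, so 28^67 = 28^64 × 28^2 × 28^1 ≡ 50 × 3 × 28 (mod 71)
Multiplying step by step:
  50 × 3 = 150 ≡ 8 (mod 71)
  8 × 28 = 224 ≡ 11 (mod 71)
Result: 28^67 ≡ 11 (mod 71)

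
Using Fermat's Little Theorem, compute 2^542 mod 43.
By Fermat: 2^{42} ≡ 1 (mod 43). 542 ≡ 38 (mod 42). So 2^{542} ≡ 2^{38} ≡ 35 (mod 43)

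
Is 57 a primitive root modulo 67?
p - 1 = 66 has prime divisors 2, 3, 11. Check 57^(66/q) mod 67 for each: 57^(66/2) = 57^33 ≡ 66, 57^(66/3) = 57^22 ≡ 37, 57^(66/11) = 57^6 ≡ 25 (mod 67). None of these is 1, so 57 has order 66 = φ(67), so it is a primitive root mod 67.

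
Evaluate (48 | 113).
(48/113) = 48^{56} mod 113 = -1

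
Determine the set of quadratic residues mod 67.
QRs mod 67: {1, 4, 6, 9, 10, 14, 15, 16, 17, 19, 21, 22, 23, 24, 25, 26, 29, 33, 35, 36, 37, 39, 40, 47, 49, 54, 55, 56, 59, 60, 62, 64, 65}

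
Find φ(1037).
960

Prime factorization: 1037 = 17 × 61
Using the formula φ(n) = n × Π(1 - 1/p) for each prime factor p:
φ(1037) = 1037 × (1 - 1/17) × (1 - 1/61)
φ(1037) = 960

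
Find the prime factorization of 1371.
3 × 457

Divide by primes starting from smallest:
1371 ÷ 3 = 457
457 ÷ 457 = 1

1371 = 3 × 457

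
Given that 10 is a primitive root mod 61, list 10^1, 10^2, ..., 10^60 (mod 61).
g^1, g^2, ..., g^{60} mod 61: {10, 39, 24, 57, 21, 27, 26, 16, 38, 14, 18, 58, 31, 5, 50, 12, 59, 41, 44, 13, 8, 19, 7, 9, 29, 46, 33, 25, 6, 60, 51, 22, 37, 4, 40, 34, 35, 45, 23, 47, 43, 3, 30, 56, 11, 49, 2, 20, 17, 48, 53, 42, 54, 52, 32, 15, 28, 36, 55, 1}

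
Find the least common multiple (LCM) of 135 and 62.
8370

First find GCD(135, 62) using the Euclidean algorithm:
135 = 2 × 62 + 11
62 = 5 × 11 + 7
11 = 1 × 7 + 4
7 = 1 × 4 + 3
4 = 1 × 3 + 1
3 = 3 × 1 + 0
GCD(135, 62) = 1

LCM formula: LCM(a, b) = (a × b) / GCD(a, b)
LCM(135, 62) = (135 × 62) / 1
LCM(135, 62) = 8370 / 1
LCM(135, 62) = 8370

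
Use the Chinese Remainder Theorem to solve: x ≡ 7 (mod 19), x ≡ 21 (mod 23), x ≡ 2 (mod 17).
4966

Using the Chinese Remainder Theorem:
M = product of moduli = 7429
For equation 1: M_1 = 391, 391 ≡ 11 (mod 19), inverse of 391 mod 19 is 7 (check: 11 × 7 = 77 ≡ 1 (mod 19))
For equation 2: M_2 = 323, 323 ≡ 1 (mod 23), inverse of 323 mod 23 is 1 (check: 1 × 1 = 1 ≡ 1 (mod 23))
For equation 3: M_3 = 437, 437 ≡ 12 (mod 17), inverse of 437 mod 17 is 10 (check: 12 × 10 = 120 ≡ 1 (mod 17))
Combine: x ≡ Σ r_i×M_i×(M_i⁻¹ mod m_i) = 7×391×7 + 21×323×1 + 2×437×10 = 19159 + 6783 + 8740 = 34682
34682 mod 7429 = 4966
x ≡ 4966 (mod 7429)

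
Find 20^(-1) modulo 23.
15

Using Extended Euclidean Algorithm:
gcd(20, 23) = 1
Bezout coefficients: 20 × -8 + 23 × 7 = 1
So 20 × -8 ≡ 1 (mod 23)
The inverse is -8 mod 23 = 15
Verification: 20 × 15 = 300 = 13 × 23 + 1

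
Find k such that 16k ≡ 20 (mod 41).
32

Since gcd(16, 41) = 1 divides 20, a solution exists.
Multiply both sides by the inverse of 16 mod 41:
  16^(-1) mod 41 = 18
  x ≡ 18 × 20 ≡ 360 ≡ 32 (mod 41)
Verification: 16 × 32 = 512 = 12 × 41 + 20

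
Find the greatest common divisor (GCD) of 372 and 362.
2

Using the Euclidean algorithm:
372 = 1 × 362 + 10
362 = 36 × 10 + 2
10 = 5 × 2 + 0

GCD(372, 362) = 2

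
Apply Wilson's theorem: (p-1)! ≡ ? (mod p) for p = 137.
By Wilson's theorem, (136)! ≡ -1 ≡ 136 (mod 137)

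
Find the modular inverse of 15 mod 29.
15^(-1) ≡ 2 (mod 29). Verification: 15 × 2 = 30 ≡ 1 (mod 29)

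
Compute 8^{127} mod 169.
135

Using successive squaring:
Binary expansion of 127: 1111111
Powers of 8 mod 169 (each is the square of the previous):
  8^1 ≡ 8 (mod 169)
  8^2 ≡ 8² = 64 ≡ 64 (mod 169)
  8^4 ≡ 64² = 4096 ≡ 40 (mod 169)
  8^8 ≡ 40² = 1600 ≡ 79 (mod 169)
  8^16 ≡ 79² = 6241 ≡ 157 (mod 169)
  8^32 ≡ 157² = 24649 ≡ 144 (mod 169)
  8^64 ≡ 144² = 20736 ≡ 118 (mod 169)
127 = 64 + 32 + 16 + 8 + 4 + 2 + 1, so 8^127 = 8^64 × 8^32 × 8^16 × 8^8 × 8^4 × 8^2 × 8^1 ≡ 118 × 144 × 157 × 79 × 40 × 64 × 8 (mod 169)
Multiplying step by step:
  118 × 144 = 16992 ≡ 92 (mod 169)
  92 × 157 = 14444 ≡ 79 (mod 169)
  79 × 79 = 6241 ≡ 157 (mod 169)
  157 × 40 = 6280 ≡ 27 (mod 169)
  27 × 64 = 1728 ≡ 38 (mod 169)
  38 × 8 = 304 ≡ 135 (mod 169)
Result: 8^127 ≡ 135 (mod 169)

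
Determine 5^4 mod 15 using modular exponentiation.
4 = 4 (binary 100). Repeated squaring mod 15: 5^1 ≡ 5; 5^2 ≡ 5² = 25 ≡ 10; 5^4 ≡ 10² = 100 ≡ 10. So 5^4 ≡ 10 (mod 15).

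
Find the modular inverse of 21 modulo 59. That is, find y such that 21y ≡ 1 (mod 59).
45

Using Extended Euclidean Algorithm:
gcd(21, 59) = 1
Bezout coefficients: 21 × -14 + 59 × 5 = 1
So 21 × -14 ≡ 1 (mod 59)
The inverse is -14 mod 59 = 45
Verification: 21 × 45 = 945 = 16 × 59 + 1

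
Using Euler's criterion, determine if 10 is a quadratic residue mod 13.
By Euler's criterion: 10^{6} ≡ 1 (mod 13). Since this equals 1, 10 is a QR.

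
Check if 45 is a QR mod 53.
By Euler's criterion: 45^{26} ≡ 52 (mod 53). Since this equals -1 (≡ 52), 45 is not a QR.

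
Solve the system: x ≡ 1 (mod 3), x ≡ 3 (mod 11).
M = 3 × 11 = 33. M₁ = 11, y₁ ≡ 2 (mod 3). M₂ = 3, y₂ ≡ 4 (mod 11). x = 1×11×2 + 3×3×4 ≡ 25 (mod 33)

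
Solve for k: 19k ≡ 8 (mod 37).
16

Since gcd(19, 37) = 1 divides 8, a solution exists.
Multiply both sides by the inverse of 19 mod 37:
  19^(-1) mod 37 = 2
  x ≡ 2 × 8 ≡ 16 ≡ 16 (mod 37)
Verification: 19 × 16 = 304 = 8 × 37 + 8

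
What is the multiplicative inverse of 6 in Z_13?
11

Using Extended Euclidean Algorithm:
gcd(6, 13) = 1
Bezout coefficients: 6 × -2 + 13 × 1 = 1
So 6 × -2 ≡ 1 (mod 13)
The inverse is -2 mod 13 = 11
Verification: 6 × 11 = 66 = 5 × 13 + 1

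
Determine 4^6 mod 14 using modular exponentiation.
6 = 4 + 2 (binary 110). Repeated squaring mod 14: 4^1 ≡ 4; 4^2 ≡ 4² = 16 ≡ 2; 4^4 ≡ 2² = 4 ≡ 4. Multiply: 4^6 = 4^4 × 4^2 ≡ 4 × 2 (mod 14): 4 × 2 = 8 ≡ 8. So 4^6 ≡ 8 (mod 14).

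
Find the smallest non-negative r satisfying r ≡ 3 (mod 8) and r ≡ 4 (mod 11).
M = 8 × 11 = 88. M₁ = 11, y₁ ≡ 3 (mod 8). M₂ = 8, y₂ ≡ 7 (mod 11). r = 3×11×3 + 4×8×7 ≡ 59 (mod 88)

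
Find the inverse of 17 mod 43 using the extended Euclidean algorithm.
Extended GCD: 17(-5) + 43(2) = 1. So 17^(-1) ≡ 38 ≡ 38 (mod 43). Verify: 17 × 38 = 646 ≡ 1 (mod 43)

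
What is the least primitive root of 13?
2

A primitive root g modulo p has order p-1 = 12
Prime divisors of 12: [2, 3]
g is a primitive root iff g^(12/q) ≢ 1 (mod 13) for each prime divisor q
Testing small values:
  g = 2: 2^6 ≡ 12, 2^4 ≡ 3 (mod 13) → none is 1, primitive root!
The smallest primitive root is 2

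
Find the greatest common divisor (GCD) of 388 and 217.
1

Using the Euclidean algorithm:
388 = 1 × 217 + 171
217 = 1 × 171 + 46
171 = 3 × 46 + 33
46 = 1 × 33 + 13
33 = 2 × 13 + 7
13 = 1 × 7 + 6
7 = 1 × 6 + 1
6 = 6 × 1 + 0

GCD(388, 217) = 1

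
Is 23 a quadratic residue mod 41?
By Euler's criterion: 23^{20} ≡ 1 (mod 41). Since this equals 1, 23 is a QR.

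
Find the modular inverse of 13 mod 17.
13^(-1) ≡ 4 (mod 17). Verification: 13 × 4 = 52 ≡ 1 (mod 17)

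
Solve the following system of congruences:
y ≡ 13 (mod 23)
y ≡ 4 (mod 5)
59

Using the Chinese Remainder Theorem:
M = product of moduli = 115
For equation 1: M_1 = 5, 5 ≡ 5 (mod 23), inverse of 5 mod 23 is 14 (check: 5 × 14 = 70 ≡ 1 (mod 23))
For equation 2: M_2 = 23, 23 ≡ 3 (mod 5), inverse of 23 mod 5 is 2 (check: 3 × 2 = 6 ≡ 1 (mod 5))
Combine: y ≡ Σ r_i×M_i×(M_i⁻¹ mod m_i) = 13×5×14 + 4×23×2 = 910 + 184 = 1094
1094 mod 115 = 59
y ≡ 59 (mod 115)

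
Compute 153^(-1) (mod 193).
153^(-1) ≡ 82 (mod 193). Verification: 153 × 82 = 12546 ≡ 1 (mod 193)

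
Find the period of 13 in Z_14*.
Powers of 13 mod 14: 13^1≡13, 13^2≡1. Order = 2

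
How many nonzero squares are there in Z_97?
For prime 97, there are (p-1)/2 = (97-1)/2 = 48 quadratic residues (excluding 0).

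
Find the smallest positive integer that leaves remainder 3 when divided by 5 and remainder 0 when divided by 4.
M = 5 × 4 = 20. M₁ = 4, y₁ ≡ 4 (mod 5). M₂ = 5, y₂ ≡ 1 (mod 4). z = 3×4×4 + 0×5×1 ≡ 8 (mod 20). The smallest positive such number is 8.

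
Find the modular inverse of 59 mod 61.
59^(-1) ≡ 30 (mod 61). Verification: 59 × 30 = 1770 ≡ 1 (mod 61)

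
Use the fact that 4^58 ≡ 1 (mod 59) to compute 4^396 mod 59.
By Fermat: 4^{58} ≡ 1 (mod 59). 396 = 6×58 + 48. So 4^{396} ≡ 4^{48} ≡ 19 (mod 59)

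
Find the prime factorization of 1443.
3 × 13 × 37

Divide by primes starting from smallest:
1443 ÷ 3 = 481
481 ÷ 13 = 37
37 ÷ 37 = 1

1443 = 3 × 13 × 37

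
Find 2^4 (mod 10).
4 = 4 (binary 100). Repeated squaring mod 10: 2^1 ≡ 2; 2^2 ≡ 2² = 4 ≡ 4; 2^4 ≡ 4² = 16 ≡ 6. So 2^4 ≡ 6 (mod 10).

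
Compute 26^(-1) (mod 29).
19

Using Extended Euclidean Algorithm:
gcd(26, 29) = 1
Bezout coefficients: 26 × -10 + 29 × 9 = 1
So 26 × -10 ≡ 1 (mod 29)
The inverse is -10 mod 29 = 19
Verification: 26 × 19 = 494 = 17 × 29 + 1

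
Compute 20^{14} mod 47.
18

Using successive squaring:
Binary expansion of 14: 1110
Powers of 20 mod 47 (each is the square of the previous):
  20^1 ≡ 20 (mod 47)
  20^2 ≡ 20² = 400 ≡ 24 (mod 47)
  20^4 ≡ 24² = 576 ≡ 12 (mod 47)
  20^8 ≡ 12² = 144 ≡ 3 (mod 47)
14 = 8 + 4 + 2, so 20^14 = 20^8 × 20^4 × 20^2 ≡ 3 × 12 × 24 (mod 47)
Multiplying step by step:
  3 × 12 = 36 ≡ 36 (mod 47)
  36 × 24 = 864 ≡ 18 (mod 47)
Result: 20^14 ≡ 18 (mod 47)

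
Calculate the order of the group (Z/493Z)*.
448

Prime factorization: 493 = 17 × 29
Using the formula φ(n) = n × Π(1 - 1/p) for each prime factor p:
φ(493) = 493 × (1 - 1/17) × (1 - 1/29)
φ(493) = 448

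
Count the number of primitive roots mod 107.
Number of primitive roots mod 107 = φ(106) = 52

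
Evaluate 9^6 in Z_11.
6 = 4 + 2 (binary 110). Repeated squaring mod 11: 9^1 ≡ 9; 9^2 ≡ 9² = 81 ≡ 4; 9^4 ≡ 4² = 16 ≡ 5. Multiply: 9^6 = 9^4 × 9^2 ≡ 5 × 4 (mod 11): 5 × 4 = 20 ≡ 9. So 9^6 ≡ 9 (mod 11).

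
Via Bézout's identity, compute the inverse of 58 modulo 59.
Extended GCD: 58(-1) + 59(1) = 1. So 58^(-1) ≡ 58 ≡ 58 (mod 59). Verify: 58 × 58 = 3364 ≡ 1 (mod 59)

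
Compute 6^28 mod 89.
Using repeated squaring. 28 = 16 + 8 + 4 (binary 11100). Repeated squaring mod 89: 6^1 ≡ 6; 6^2 ≡ 6² = 36 ≡ 36; 6^4 ≡ 36² = 1296 ≡ 50; 6^8 ≡ 50² = 2500 ≡ 8; 6^16 ≡ 8² = 64 ≡ 64. Multiply: 6^28 = 6^16 × 6^8 × 6^4 ≡ 64 × 8 × 50 (mod 89): 64 × 8 = 512 ≡ 67; 67 × 50 = 3350 ≡ 57. So 6^28 ≡ 57 (mod 89).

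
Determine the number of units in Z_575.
440

Prime factorization: 575 = 5^2 × 23
Using the formula φ(n) = n × Π(1 - 1/p) for each prime factor p:
φ(575) = 575 × (1 - 1/5) × (1 - 1/23)
φ(575) = 440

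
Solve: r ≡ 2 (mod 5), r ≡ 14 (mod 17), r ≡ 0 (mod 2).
M = 5 × 17 × 2 = 170. M₁ = 34, y₁ ≡ 4 (mod 5). M₂ = 10, y₂ ≡ 12 (mod 17). M₃ = 85, y₃ ≡ 1 (mod 2). r = 2×34×4 + 14×10×12 + 0×85×1 ≡ 82 (mod 170)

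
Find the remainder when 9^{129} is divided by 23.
By Fermat: 9^{22} ≡ 1 (mod 23). 129 = 5×22 + 19. So 9^{129} ≡ 9^{19} ≡ 13 (mod 23)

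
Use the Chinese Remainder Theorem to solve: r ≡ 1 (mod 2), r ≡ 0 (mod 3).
M = 2 × 3 = 6. M₁ = 3, y₁ ≡ 1 (mod 2). M₂ = 2, y₂ ≡ 2 (mod 3). r = 1×3×1 + 0×2×2 ≡ 3 (mod 6)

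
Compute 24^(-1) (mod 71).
3

Using Extended Euclidean Algorithm:
gcd(24, 71) = 1
Bezout coefficients: 24 × 3 + 71 × -1 = 1
So 24 × 3 ≡ 1 (mod 71)
The inverse is 3 mod 71 = 3
Verification: 24 × 3 = 72 = 1 × 71 + 1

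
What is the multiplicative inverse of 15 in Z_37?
15^(-1) ≡ 5 (mod 37). Verification: 15 × 5 = 75 ≡ 1 (mod 37)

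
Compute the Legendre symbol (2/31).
(2/31) = 2^{15} mod 31 = 1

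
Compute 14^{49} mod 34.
14

Using successive squaring:
Binary expansion of 49: 110001
Powers of 14 mod 34 (each is the square of the previous):
  14^1 ≡ 14 (mod 34)
  14^2 ≡ 14² = 196 ≡ 26 (mod 34)
  14^4 ≡ 26² = 676 ≡ 30 (mod 34)
  14^8 ≡ 30² = 900 ≡ 16 (mod 34)
  14^16 ≡ 16² = 256 ≡ 18 (mod 34)
  14^32 ≡ 18² = 324 ≡ 18 (mod 34)
49 = 32 + 16 + 1, so 14^49 = 14^32 × 14^16 × 14^1 ≡ 18 × 18 × 14 (mod 34)
Multiplying step by step:
  18 × 18 = 324 ≡ 18 (mod 34)
  18 × 14 = 252 ≡ 14 (mod 34)
Result: 14^49 ≡ 14 (mod 34)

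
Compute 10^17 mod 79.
Using repeated squaring. 17 = 16 + 1 (binary 10001). Repeated squaring mod 79: 10^1 ≡ 10; 10^2 ≡ 10² = 100 ≡ 21; 10^4 ≡ 21² = 441 ≡ 46; 10^8 ≡ 46² = 2116 ≡ 62; 10^16 ≡ 62² = 3844 ≡ 52. Multiply: 10^17 = 10^16 × 10^1 ≡ 52 × 10 (mod 79): 52 × 10 = 520 ≡ 46. So 10^17 ≡ 46 (mod 79).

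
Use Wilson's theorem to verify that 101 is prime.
(100)! mod 101 = 100. Since this equals -1 (mod 101), Wilson confirms 101 is prime.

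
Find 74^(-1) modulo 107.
94

Using Extended Euclidean Algorithm:
gcd(74, 107) = 1
Bezout coefficients: 74 × -13 + 107 × 9 = 1
So 74 × -13 ≡ 1 (mod 107)
The inverse is -13 mod 107 = 94
Verification: 74 × 94 = 6956 = 65 × 107 + 1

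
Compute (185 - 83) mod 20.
2

(185 - 83) = 102
102 mod 20 = 2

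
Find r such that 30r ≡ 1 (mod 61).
30^(-1) ≡ 59 (mod 61). Verification: 30 × 59 = 1770 ≡ 1 (mod 61)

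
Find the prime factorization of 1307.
1307

Divide by primes starting from smallest:
1307 ÷ 1307 = 1

1307 = 1307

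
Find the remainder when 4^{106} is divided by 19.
By Fermat: 4^{18} ≡ 1 (mod 19). 106 = 5×18 + 16. So 4^{106} ≡ 4^{16} ≡ 6 (mod 19)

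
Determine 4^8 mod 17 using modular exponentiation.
8 = 8 (binary 1000). Repeated squaring mod 17: 4^1 ≡ 4; 4^2 ≡ 4² = 16 ≡ 16; 4^4 ≡ 16² = 256 ≡ 1; 4^8 ≡ 1² = 1 ≡ 1. So 4^8 ≡ 1 (mod 17).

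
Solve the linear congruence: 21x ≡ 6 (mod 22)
16

Since gcd(21, 22) = 1 divides 6, a solution exists.
Multiply both sides by the inverse of 21 mod 22:
  21^(-1) mod 22 = 21
  x ≡ 21 × 6 ≡ 126 ≡ 16 (mod 22)
Verification: 21 × 16 = 336 = 15 × 22 + 6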